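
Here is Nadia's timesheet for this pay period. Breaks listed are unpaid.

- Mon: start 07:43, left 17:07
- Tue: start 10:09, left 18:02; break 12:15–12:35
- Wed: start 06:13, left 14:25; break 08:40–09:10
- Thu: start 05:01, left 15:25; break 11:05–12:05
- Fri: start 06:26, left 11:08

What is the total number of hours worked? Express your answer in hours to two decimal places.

Mon: 07:43–17:07 = 9 h 24 min
Tue: 10:09–18:02 = 7 h 53 min; less 20 min break → 7 h 33 min
Wed: 06:13–14:25 = 8 h 12 min; less 30 min break → 7 h 42 min
Thu: 05:01–15:25 = 10 h 24 min; less 60 min break → 9 h 24 min
Fri: 06:26–11:08 = 4 h 42 min
Total: 9 h 24 min + 7 h 33 min + 7 h 42 min + 9 h 24 min + 4 h 42 min = 38 h 45 min.

38.75 hours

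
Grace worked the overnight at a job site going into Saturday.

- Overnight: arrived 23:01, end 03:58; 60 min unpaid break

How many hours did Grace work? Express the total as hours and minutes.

3 h 57 min

Overnight: 23:01 → midnight = 0 h 59 min; midnight → 03:58 = 3 h 58 min; span 4 h 57 min; less 60 min break → 3 h 57 min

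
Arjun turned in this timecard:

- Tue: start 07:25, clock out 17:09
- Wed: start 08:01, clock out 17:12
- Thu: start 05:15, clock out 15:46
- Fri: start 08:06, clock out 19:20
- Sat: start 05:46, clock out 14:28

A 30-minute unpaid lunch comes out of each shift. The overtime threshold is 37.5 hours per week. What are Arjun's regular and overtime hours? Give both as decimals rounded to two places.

Regular 37.50 hours, overtime 9.37 hours

Tue: 07:25–17:09 = 9 h 44 min; less 30 min break → 9 h 14 min
Wed: 08:01–17:12 = 9 h 11 min; less 30 min break → 8 h 41 min
Thu: 05:15–15:46 = 10 h 31 min; less 30 min break → 10 h 1 min
Fri: 08:06–19:20 = 11 h 14 min; less 30 min break → 10 h 44 min
Sat: 05:46–14:28 = 8 h 42 min; less 30 min break → 8 h 12 min
Total worked: 46 h 52 min = 46.87 h.
Threshold 37.5 h → overtime 9 h 22 min, regular 37 h 30 min.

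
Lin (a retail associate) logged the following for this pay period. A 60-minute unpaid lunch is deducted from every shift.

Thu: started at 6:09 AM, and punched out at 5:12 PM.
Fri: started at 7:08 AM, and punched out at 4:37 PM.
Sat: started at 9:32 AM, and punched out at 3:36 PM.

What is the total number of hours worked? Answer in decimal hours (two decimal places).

23.60 hours

Thu: 6:09 AM–5:12 PM = 11 h 3 min; less 60 min break → 10 h 3 min
Fri: 7:08 AM–4:37 PM = 9 h 29 min; less 60 min break → 8 h 29 min
Sat: 9:32 AM–3:36 PM = 6 h 4 min; less 60 min break → 5 h 4 min
Total: 10 h 3 min + 8 h 29 min + 5 h 4 min = 23 h 36 min.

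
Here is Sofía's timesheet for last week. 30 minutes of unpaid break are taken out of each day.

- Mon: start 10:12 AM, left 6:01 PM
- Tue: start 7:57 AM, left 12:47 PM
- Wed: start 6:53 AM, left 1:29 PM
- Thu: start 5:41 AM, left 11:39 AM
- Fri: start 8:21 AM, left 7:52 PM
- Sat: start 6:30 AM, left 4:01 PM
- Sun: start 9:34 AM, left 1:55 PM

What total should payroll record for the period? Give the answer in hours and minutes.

47 h 6 min

Mon: 10:12 AM–6:01 PM = 7 h 49 min; less 30 min break → 7 h 19 min
Tue: 7:57 AM–12:47 PM = 4 h 50 min; less 30 min break → 4 h 20 min
Wed: 6:53 AM–1:29 PM = 6 h 36 min; less 30 min break → 6 h 6 min
Thu: 5:41 AM–11:39 AM = 5 h 58 min; less 30 min break → 5 h 28 min
Fri: 8:21 AM–7:52 PM = 11 h 31 min; less 30 min break → 11 h 1 min
Sat: 6:30 AM–4:01 PM = 9 h 31 min; less 30 min break → 9 h 1 min
Sun: 9:34 AM–1:55 PM = 4 h 21 min; less 30 min break → 3 h 51 min
Total: 7 h 19 min + 4 h 20 min + 6 h 6 min + 5 h 28 min + 11 h 1 min + 9 h 1 min + 3 h 51 min = 47 h 6 min.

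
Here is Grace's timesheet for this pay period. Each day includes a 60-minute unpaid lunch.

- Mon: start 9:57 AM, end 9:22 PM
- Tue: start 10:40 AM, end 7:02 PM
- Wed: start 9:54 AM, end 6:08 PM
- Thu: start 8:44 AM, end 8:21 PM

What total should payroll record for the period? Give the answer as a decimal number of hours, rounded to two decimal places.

35.63 hours

Mon: 9:57 AM–9:22 PM = 11 h 25 min; less 60 min break → 10 h 25 min
Tue: 10:40 AM–7:02 PM = 8 h 22 min; less 60 min break → 7 h 22 min
Wed: 9:54 AM–6:08 PM = 8 h 14 min; less 60 min break → 7 h 14 min
Thu: 8:44 AM–8:21 PM = 11 h 37 min; less 60 min break → 10 h 37 min
Total: 10 h 25 min + 7 h 22 min + 7 h 14 min + 10 h 37 min = 35 h 38 min.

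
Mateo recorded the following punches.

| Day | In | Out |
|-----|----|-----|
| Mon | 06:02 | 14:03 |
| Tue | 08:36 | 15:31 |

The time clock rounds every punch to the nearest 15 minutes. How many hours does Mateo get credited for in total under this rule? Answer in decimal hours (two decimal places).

Mon: in 06:02→06:00, out 14:03→14:00; 8 h 0 min
Tue: in 08:36→08:30, out 15:31→15:30; 7 h 0 min
Total credited: 15 h 0 min.

15.00 hours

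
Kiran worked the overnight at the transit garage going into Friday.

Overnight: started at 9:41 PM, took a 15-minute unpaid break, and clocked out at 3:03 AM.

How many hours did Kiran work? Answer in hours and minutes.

5 h 7 min

Overnight: 9:41 PM → midnight = 2 h 19 min; midnight → 3:03 AM = 3 h 3 min; span 5 h 22 min; less 15 min break → 5 h 7 min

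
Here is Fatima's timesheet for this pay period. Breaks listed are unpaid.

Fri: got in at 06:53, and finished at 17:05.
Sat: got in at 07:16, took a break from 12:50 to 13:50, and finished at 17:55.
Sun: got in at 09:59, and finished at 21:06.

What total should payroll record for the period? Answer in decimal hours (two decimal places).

Fri: 06:53–17:05 = 10 h 12 min
Sat: 07:16–17:55 = 10 h 39 min; less 60 min break → 9 h 39 min
Sun: 09:59–21:06 = 11 h 7 min
Total: 10 h 12 min + 9 h 39 min + 11 h 7 min = 30 h 58 min.

30.97 hours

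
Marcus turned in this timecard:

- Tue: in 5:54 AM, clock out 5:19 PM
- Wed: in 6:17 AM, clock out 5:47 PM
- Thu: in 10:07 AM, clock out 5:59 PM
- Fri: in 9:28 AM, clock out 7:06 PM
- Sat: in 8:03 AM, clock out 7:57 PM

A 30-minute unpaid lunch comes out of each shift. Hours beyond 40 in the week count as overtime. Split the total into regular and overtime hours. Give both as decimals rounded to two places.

Tue: 5:54 AM–5:19 PM = 11 h 25 min; less 30 min break → 10 h 55 min
Wed: 6:17 AM–5:47 PM = 11 h 30 min; less 30 min break → 11 h 0 min
Thu: 10:07 AM–5:59 PM = 7 h 52 min; less 30 min break → 7 h 22 min
Fri: 9:28 AM–7:06 PM = 9 h 38 min; less 30 min break → 9 h 8 min
Sat: 8:03 AM–7:57 PM = 11 h 54 min; less 30 min break → 11 h 24 min
Total worked: 49 h 49 min = 49.82 h.
Threshold 40 h → overtime 9 h 49 min, regular 40 h 0 min.

Regular 40.00 hours, overtime 9.82 hours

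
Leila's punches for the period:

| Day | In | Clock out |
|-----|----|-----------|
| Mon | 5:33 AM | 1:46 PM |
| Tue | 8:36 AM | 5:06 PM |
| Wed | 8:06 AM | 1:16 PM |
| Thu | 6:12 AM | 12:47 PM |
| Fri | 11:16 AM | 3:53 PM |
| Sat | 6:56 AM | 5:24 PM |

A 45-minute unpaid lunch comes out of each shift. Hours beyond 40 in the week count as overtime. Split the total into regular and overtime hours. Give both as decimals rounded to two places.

Regular 39.05 hours, overtime 0.00 hours

Mon: 5:33 AM–1:46 PM = 8 h 13 min; less 45 min break → 7 h 28 min
Tue: 8:36 AM–5:06 PM = 8 h 30 min; less 45 min break → 7 h 45 min
Wed: 8:06 AM–1:16 PM = 5 h 10 min; less 45 min break → 4 h 25 min
Thu: 6:12 AM–12:47 PM = 6 h 35 min; less 45 min break → 5 h 50 min
Fri: 11:16 AM–3:53 PM = 4 h 37 min; less 45 min break → 3 h 52 min
Sat: 6:56 AM–5:24 PM = 10 h 28 min; less 45 min break → 9 h 43 min
Total worked: 39 h 3 min = 39.05 h.
Threshold 40 h → overtime 0 h 0 min, regular 39 h 3 min.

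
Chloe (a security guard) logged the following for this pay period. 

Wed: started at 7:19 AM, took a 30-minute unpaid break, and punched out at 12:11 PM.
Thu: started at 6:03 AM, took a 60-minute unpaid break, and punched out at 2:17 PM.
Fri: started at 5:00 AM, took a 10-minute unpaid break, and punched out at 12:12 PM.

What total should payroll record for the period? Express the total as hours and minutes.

18 h 38 min

Wed: 7:19 AM–12:11 PM = 4 h 52 min; less 30 min break → 4 h 22 min
Thu: 6:03 AM–2:17 PM = 8 h 14 min; less 60 min break → 7 h 14 min
Fri: 5:00 AM–12:12 PM = 7 h 12 min; less 10 min break → 7 h 2 min
Total: 4 h 22 min + 7 h 14 min + 7 h 2 min = 18 h 38 min.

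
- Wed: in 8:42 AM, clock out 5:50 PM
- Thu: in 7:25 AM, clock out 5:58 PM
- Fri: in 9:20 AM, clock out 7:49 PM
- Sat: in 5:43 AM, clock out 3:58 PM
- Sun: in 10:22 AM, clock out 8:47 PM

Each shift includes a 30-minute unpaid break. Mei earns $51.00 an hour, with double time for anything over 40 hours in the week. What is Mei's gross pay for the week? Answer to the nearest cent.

Wed: 8:42 AM–5:50 PM = 9 h 8 min; less 30 min break → 8 h 38 min
Thu: 7:25 AM–5:58 PM = 10 h 33 min; less 30 min break → 10 h 3 min
Fri: 9:20 AM–7:49 PM = 10 h 29 min; less 30 min break → 9 h 59 min
Sat: 5:43 AM–3:58 PM = 10 h 15 min; less 30 min break → 9 h 45 min
Sun: 10:22 AM–8:47 PM = 10 h 25 min; less 30 min break → 9 h 55 min
Total worked: 48 h 20 min = 2900 min.
Regular 40 h 0 min = 2400 min at $51.00/h; overtime 8 h 20 min = 500 min at $102.00/h.
Pay = (2400 × $51.00 + 500 × $102.00) ÷ 60 = $2890.00.

$2890.00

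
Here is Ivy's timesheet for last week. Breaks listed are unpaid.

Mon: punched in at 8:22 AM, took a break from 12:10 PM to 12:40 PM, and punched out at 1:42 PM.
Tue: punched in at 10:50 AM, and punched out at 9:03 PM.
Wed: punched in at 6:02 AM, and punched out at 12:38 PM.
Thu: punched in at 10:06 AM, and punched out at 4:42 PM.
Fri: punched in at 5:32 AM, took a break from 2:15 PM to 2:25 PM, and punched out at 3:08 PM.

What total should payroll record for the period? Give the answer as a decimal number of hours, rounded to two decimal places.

Mon: 8:22 AM–1:42 PM = 5 h 20 min; less 30 min break → 4 h 50 min
Tue: 10:50 AM–9:03 PM = 10 h 13 min
Wed: 6:02 AM–12:38 PM = 6 h 36 min
Thu: 10:06 AM–4:42 PM = 6 h 36 min
Fri: 5:32 AM–3:08 PM = 9 h 36 min; less 10 min break → 9 h 26 min
Total: 4 h 50 min + 10 h 13 min + 6 h 36 min + 6 h 36 min + 9 h 26 min = 37 h 41 min.

37.68 hours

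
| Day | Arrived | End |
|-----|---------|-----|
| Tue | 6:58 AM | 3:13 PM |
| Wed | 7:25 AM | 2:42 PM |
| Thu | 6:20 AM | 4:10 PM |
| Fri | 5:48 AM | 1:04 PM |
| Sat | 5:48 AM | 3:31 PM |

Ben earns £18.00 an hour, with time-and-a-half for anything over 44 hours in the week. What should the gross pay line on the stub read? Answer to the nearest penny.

£762.30

Tue: 6:58 AM–3:13 PM = 8 h 15 min
Wed: 7:25 AM–2:42 PM = 7 h 17 min
Thu: 6:20 AM–4:10 PM = 9 h 50 min
Fri: 5:48 AM–1:04 PM = 7 h 16 min
Sat: 5:48 AM–3:31 PM = 9 h 43 min
Total worked: 42 h 21 min = 2541 min.
Regular 42 h 21 min = 2541 min at £18.00/h; overtime 0 h 0 min = 0 min at £27.00/h.
Pay = (2541 × £18.00 + 0 × £27.00) ÷ 60 = £762.30.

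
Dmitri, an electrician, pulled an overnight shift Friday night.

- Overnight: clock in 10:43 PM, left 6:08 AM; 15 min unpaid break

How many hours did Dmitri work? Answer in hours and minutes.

7 h 10 min

Overnight: 10:43 PM → midnight = 1 h 17 min; midnight → 6:08 AM = 6 h 8 min; span 7 h 25 min; less 15 min break → 7 h 10 min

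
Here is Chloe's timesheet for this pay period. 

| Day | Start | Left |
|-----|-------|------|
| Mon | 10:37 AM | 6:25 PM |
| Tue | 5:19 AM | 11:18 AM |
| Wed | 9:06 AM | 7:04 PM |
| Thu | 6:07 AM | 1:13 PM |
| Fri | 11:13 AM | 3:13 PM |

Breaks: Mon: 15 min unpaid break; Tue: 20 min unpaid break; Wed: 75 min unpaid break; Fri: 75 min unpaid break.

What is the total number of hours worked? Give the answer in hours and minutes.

31 h 46 min

Mon: 10:37 AM–6:25 PM = 7 h 48 min; less 15 min break → 7 h 33 min
Tue: 5:19 AM–11:18 AM = 5 h 59 min; less 20 min break → 5 h 39 min
Wed: 9:06 AM–7:04 PM = 9 h 58 min; less 75 min break → 8 h 43 min
Thu: 6:07 AM–1:13 PM = 7 h 6 min
Fri: 11:13 AM–3:13 PM = 4 h 0 min; less 75 min break → 2 h 45 min
Total: 7 h 33 min + 5 h 39 min + 8 h 43 min + 7 h 6 min + 2 h 45 min = 31 h 46 min.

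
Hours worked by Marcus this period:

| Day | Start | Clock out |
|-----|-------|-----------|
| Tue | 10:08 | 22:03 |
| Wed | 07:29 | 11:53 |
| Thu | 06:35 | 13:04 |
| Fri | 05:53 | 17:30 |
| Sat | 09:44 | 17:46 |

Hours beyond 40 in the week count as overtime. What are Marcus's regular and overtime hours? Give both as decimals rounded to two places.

Regular 40.00 hours, overtime 2.45 hours

Tue: 10:08–22:03 = 11 h 55 min
Wed: 07:29–11:53 = 4 h 24 min
Thu: 06:35–13:04 = 6 h 29 min
Fri: 05:53–17:30 = 11 h 37 min
Sat: 09:44–17:46 = 8 h 2 min
Total worked: 42 h 27 min = 42.45 h.
Threshold 40 h → overtime 2 h 27 min, regular 40 h 0 min.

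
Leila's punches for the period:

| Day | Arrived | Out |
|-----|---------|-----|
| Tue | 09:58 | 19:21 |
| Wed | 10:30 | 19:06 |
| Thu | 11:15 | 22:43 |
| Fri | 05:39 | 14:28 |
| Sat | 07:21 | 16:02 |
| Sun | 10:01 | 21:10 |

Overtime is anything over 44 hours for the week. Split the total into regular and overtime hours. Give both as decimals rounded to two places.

Tue: 09:58–19:21 = 9 h 23 min
Wed: 10:30–19:06 = 8 h 36 min
Thu: 11:15–22:43 = 11 h 28 min
Fri: 05:39–14:28 = 8 h 49 min
Sat: 07:21–16:02 = 8 h 41 min
Sun: 10:01–21:10 = 11 h 9 min
Total worked: 58 h 6 min = 58.10 h.
Threshold 44 h → overtime 14 h 6 min, regular 44 h 0 min.

Regular 44.00 hours, overtime 14.10 hours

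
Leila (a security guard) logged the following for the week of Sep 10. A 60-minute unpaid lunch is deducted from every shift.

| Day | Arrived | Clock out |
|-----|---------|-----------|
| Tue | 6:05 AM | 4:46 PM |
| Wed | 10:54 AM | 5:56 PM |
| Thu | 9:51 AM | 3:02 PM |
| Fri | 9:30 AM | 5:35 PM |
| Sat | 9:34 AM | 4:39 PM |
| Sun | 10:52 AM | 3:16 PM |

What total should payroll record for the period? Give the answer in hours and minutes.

Tue: 6:05 AM–4:46 PM = 10 h 41 min; less 60 min break → 9 h 41 min
Wed: 10:54 AM–5:56 PM = 7 h 2 min; less 60 min break → 6 h 2 min
Thu: 9:51 AM–3:02 PM = 5 h 11 min; less 60 min break → 4 h 11 min
Fri: 9:30 AM–5:35 PM = 8 h 5 min; less 60 min break → 7 h 5 min
Sat: 9:34 AM–4:39 PM = 7 h 5 min; less 60 min break → 6 h 5 min
Sun: 10:52 AM–3:16 PM = 4 h 24 min; less 60 min break → 3 h 24 min
Total: 9 h 41 min + 6 h 2 min + 4 h 11 min + 7 h 5 min + 6 h 5 min + 3 h 24 min = 36 h 28 min.

36 h 28 min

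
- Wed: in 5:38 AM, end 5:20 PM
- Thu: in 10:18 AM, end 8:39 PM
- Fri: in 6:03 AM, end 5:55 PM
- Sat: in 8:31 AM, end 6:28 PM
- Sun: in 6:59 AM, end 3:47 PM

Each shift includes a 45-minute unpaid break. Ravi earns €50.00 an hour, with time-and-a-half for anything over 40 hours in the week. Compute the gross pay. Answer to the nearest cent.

Wed: 5:38 AM–5:20 PM = 11 h 42 min; less 45 min break → 10 h 57 min
Thu: 10:18 AM–8:39 PM = 10 h 21 min; less 45 min break → 9 h 36 min
Fri: 6:03 AM–5:55 PM = 11 h 52 min; less 45 min break → 11 h 7 min
Sat: 8:31 AM–6:28 PM = 9 h 57 min; less 45 min break → 9 h 12 min
Sun: 6:59 AM–3:47 PM = 8 h 48 min; less 45 min break → 8 h 3 min
Total worked: 48 h 55 min = 2935 min.
Regular 40 h 0 min = 2400 min at €50.00/h; overtime 8 h 55 min = 535 min at €75.00/h.
Pay = (2400 × €50.00 + 535 × €75.00) ÷ 60 = €2668.75.

€2668.75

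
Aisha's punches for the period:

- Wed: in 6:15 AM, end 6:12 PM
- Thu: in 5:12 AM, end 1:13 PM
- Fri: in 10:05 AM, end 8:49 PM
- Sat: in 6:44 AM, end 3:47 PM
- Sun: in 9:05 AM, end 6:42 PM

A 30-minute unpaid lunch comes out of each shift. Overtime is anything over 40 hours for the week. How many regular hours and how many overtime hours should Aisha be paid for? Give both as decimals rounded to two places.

Regular 40.00 hours, overtime 6.87 hours

Wed: 6:15 AM–6:12 PM = 11 h 57 min; less 30 min break → 11 h 27 min
Thu: 5:12 AM–1:13 PM = 8 h 1 min; less 30 min break → 7 h 31 min
Fri: 10:05 AM–8:49 PM = 10 h 44 min; less 30 min break → 10 h 14 min
Sat: 6:44 AM–3:47 PM = 9 h 3 min; less 30 min break → 8 h 33 min
Sun: 9:05 AM–6:42 PM = 9 h 37 min; less 30 min break → 9 h 7 min
Total worked: 46 h 52 min = 46.87 h.
Threshold 40 h → overtime 6 h 52 min, regular 40 h 0 min.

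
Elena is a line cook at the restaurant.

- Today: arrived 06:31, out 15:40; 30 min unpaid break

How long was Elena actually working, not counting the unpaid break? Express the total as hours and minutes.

8 h 39 min

Today: 06:31–15:40 = 9 h 9 min; less 30 min break → 8 h 39 min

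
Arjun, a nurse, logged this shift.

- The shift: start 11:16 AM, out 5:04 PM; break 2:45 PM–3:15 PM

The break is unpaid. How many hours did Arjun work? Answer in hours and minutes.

The shift: 11:16 AM–5:04 PM = 5 h 48 min; less 30 min break → 5 h 18 min

5 h 18 min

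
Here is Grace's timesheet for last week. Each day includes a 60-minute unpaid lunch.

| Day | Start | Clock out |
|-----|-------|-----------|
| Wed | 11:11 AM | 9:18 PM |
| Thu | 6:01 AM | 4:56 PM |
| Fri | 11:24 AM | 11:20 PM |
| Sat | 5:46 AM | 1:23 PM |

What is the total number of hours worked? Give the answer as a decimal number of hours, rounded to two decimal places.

Wed: 11:11 AM–9:18 PM = 10 h 7 min; less 60 min break → 9 h 7 min
Thu: 6:01 AM–4:56 PM = 10 h 55 min; less 60 min break → 9 h 55 min
Fri: 11:24 AM–11:20 PM = 11 h 56 min; less 60 min break → 10 h 56 min
Sat: 5:46 AM–1:23 PM = 7 h 37 min; less 60 min break → 6 h 37 min
Total: 9 h 7 min + 9 h 55 min + 10 h 56 min + 6 h 37 min = 36 h 35 min.

36.58 hours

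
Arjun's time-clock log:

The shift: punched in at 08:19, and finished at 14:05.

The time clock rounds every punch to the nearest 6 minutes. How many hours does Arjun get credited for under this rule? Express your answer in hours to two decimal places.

5.80 hours

The shift: in 08:19→08:18, out 14:05→14:06; 5 h 48 min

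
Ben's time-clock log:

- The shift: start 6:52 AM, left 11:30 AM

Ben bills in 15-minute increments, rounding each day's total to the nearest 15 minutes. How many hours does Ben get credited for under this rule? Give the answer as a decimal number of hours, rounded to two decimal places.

4.75 hours

The shift: 6:52 AM–11:30 AM = 4 h 38 min → rounds to 4 h 45 min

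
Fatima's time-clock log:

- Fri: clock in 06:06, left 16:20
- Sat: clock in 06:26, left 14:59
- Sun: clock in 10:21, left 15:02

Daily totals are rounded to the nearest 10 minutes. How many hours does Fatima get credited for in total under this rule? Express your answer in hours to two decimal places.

Fri: 06:06–16:20 = 10 h 14 min → rounds to 10 h 10 min
Sat: 06:26–14:59 = 8 h 33 min → rounds to 8 h 30 min
Sun: 10:21–15:02 = 4 h 41 min → rounds to 4 h 40 min
Total credited: 23 h 20 min.

23.33 hours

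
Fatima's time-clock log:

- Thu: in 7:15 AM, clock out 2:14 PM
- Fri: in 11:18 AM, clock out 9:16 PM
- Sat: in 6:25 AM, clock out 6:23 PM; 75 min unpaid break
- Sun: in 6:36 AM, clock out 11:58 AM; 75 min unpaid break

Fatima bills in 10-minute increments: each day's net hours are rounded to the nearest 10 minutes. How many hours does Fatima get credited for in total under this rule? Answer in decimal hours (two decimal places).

31.83 hours

Thu: 7:15 AM–2:14 PM = 6 h 59 min → rounds to 7 h 0 min
Fri: 11:18 AM–9:16 PM = 9 h 58 min → rounds to 10 h 0 min
Sat: 6:25 AM–6:23 PM = 11 h 58 min − 75 min = 10 h 43 min → rounds to 10 h 40 min
Sun: 6:36 AM–11:58 AM = 5 h 22 min − 75 min = 4 h 7 min → rounds to 4 h 10 min
Total credited: 31 h 50 min.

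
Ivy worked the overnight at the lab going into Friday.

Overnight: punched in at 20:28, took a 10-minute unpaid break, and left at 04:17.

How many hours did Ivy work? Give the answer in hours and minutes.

Overnight: 20:28 → midnight = 3 h 32 min; midnight → 04:17 = 4 h 17 min; span 7 h 49 min; less 10 min break → 7 h 39 min

7 h 39 min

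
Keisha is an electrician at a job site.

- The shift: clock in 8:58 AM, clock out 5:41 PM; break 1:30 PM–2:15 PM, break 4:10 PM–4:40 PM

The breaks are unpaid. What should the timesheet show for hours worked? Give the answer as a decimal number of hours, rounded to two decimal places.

7.47 hours

The shift: 8:58 AM–5:41 PM = 8 h 43 min; less 75 min break → 7 h 28 min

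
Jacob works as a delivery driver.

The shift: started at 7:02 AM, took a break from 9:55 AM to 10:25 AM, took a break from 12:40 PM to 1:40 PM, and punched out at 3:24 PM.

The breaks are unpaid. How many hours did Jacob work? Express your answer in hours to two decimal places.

The shift: 7:02 AM–3:24 PM = 8 h 22 min; less 90 min break → 6 h 52 min

6.87 hours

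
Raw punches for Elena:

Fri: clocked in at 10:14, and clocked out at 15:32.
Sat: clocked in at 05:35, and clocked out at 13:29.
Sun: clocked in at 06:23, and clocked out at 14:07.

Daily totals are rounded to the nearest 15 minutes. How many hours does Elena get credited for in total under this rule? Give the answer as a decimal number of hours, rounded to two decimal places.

21.00 hours

Fri: 10:14–15:32 = 5 h 18 min → rounds to 5 h 15 min
Sat: 05:35–13:29 = 7 h 54 min → rounds to 8 h 0 min
Sun: 06:23–14:07 = 7 h 44 min → rounds to 7 h 45 min
Total credited: 21 h 0 min.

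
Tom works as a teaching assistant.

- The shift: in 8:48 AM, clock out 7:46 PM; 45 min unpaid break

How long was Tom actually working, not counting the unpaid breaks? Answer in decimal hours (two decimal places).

10.22 hours

The shift: 8:48 AM–7:46 PM = 10 h 58 min; less 45 min break → 10 h 13 min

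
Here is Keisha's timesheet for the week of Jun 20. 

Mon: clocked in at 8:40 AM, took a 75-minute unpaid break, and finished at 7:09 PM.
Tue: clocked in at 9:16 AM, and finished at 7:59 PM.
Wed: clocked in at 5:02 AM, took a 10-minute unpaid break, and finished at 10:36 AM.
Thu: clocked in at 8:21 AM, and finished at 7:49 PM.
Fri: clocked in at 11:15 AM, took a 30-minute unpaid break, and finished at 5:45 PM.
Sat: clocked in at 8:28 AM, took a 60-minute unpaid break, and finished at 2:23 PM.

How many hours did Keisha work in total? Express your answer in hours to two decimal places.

Mon: 8:40 AM–7:09 PM = 10 h 29 min; less 75 min break → 9 h 14 min
Tue: 9:16 AM–7:59 PM = 10 h 43 min
Wed: 5:02 AM–10:36 AM = 5 h 34 min; less 10 min break → 5 h 24 min
Thu: 8:21 AM–7:49 PM = 11 h 28 min
Fri: 11:15 AM–5:45 PM = 6 h 30 min; less 30 min break → 6 h 0 min
Sat: 8:28 AM–2:23 PM = 5 h 55 min; less 60 min break → 4 h 55 min
Total: 9 h 14 min + 10 h 43 min + 5 h 24 min + 11 h 28 min + 6 h 0 min + 4 h 55 min = 47 h 44 min.

47.73 hours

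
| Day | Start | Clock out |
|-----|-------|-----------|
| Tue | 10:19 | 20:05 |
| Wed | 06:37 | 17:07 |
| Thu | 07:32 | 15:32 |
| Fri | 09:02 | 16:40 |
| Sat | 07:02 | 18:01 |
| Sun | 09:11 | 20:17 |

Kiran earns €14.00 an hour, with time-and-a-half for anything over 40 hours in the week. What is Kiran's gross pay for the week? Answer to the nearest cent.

€937.65

Tue: 10:19–20:05 = 9 h 46 min
Wed: 06:37–17:07 = 10 h 30 min
Thu: 07:32–15:32 = 8 h 0 min
Fri: 09:02–16:40 = 7 h 38 min
Sat: 07:02–18:01 = 10 h 59 min
Sun: 09:11–20:17 = 11 h 6 min
Total worked: 57 h 59 min = 3479 min.
Regular 40 h 0 min = 2400 min at €14.00/h; overtime 17 h 59 min = 1079 min at €21.00/h.
Pay = (2400 × €14.00 + 1079 × €21.00) ÷ 60 = €937.65.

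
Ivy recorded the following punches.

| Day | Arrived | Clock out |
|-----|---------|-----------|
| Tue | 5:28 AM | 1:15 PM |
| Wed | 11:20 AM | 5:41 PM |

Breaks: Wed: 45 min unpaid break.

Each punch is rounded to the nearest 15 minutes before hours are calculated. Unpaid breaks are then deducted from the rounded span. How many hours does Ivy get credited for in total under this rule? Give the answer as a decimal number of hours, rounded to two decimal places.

13.50 hours

Tue: in 5:28 AM→5:30 AM, out 1:15 PM→1:15 PM; 7 h 45 min
Wed: in 11:20 AM→11:15 AM, out 5:41 PM→5:45 PM; 6 h 30 min − 45 min = 5 h 45 min
Total credited: 13 h 30 min.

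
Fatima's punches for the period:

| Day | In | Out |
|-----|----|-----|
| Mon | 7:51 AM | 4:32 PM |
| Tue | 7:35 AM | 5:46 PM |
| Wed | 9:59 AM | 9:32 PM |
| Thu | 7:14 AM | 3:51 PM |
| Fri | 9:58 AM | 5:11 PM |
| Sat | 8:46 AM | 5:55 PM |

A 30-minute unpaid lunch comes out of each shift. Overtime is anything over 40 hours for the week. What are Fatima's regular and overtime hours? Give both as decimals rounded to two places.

Regular 40.00 hours, overtime 12.40 hours

Mon: 7:51 AM–4:32 PM = 8 h 41 min; less 30 min break → 8 h 11 min
Tue: 7:35 AM–5:46 PM = 10 h 11 min; less 30 min break → 9 h 41 min
Wed: 9:59 AM–9:32 PM = 11 h 33 min; less 30 min break → 11 h 3 min
Thu: 7:14 AM–3:51 PM = 8 h 37 min; less 30 min break → 8 h 7 min
Fri: 9:58 AM–5:11 PM = 7 h 13 min; less 30 min break → 6 h 43 min
Sat: 8:46 AM–5:55 PM = 9 h 9 min; less 30 min break → 8 h 39 min
Total worked: 52 h 24 min = 52.40 h.
Threshold 40 h → overtime 12 h 24 min, regular 40 h 0 min.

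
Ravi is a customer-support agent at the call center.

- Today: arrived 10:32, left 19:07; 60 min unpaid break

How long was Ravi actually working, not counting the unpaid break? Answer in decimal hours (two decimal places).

Today: 10:32–19:07 = 8 h 35 min; less 60 min break → 7 h 35 min

7.58 hours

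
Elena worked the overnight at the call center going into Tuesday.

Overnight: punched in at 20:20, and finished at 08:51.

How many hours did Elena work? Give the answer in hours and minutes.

12 h 31 min

Overnight: 20:20 → midnight = 3 h 40 min; midnight → 08:51 = 8 h 51 min; span 12 h 31 min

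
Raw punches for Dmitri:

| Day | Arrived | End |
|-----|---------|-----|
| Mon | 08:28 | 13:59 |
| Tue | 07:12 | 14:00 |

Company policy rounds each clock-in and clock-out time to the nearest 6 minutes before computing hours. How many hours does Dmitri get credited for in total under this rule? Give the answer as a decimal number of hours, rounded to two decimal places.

Mon: in 08:28→08:30, out 13:59→14:00; 5 h 30 min
Tue: in 07:12→07:12, out 14:00→14:00; 6 h 48 min
Total credited: 12 h 18 min.

12.30 hours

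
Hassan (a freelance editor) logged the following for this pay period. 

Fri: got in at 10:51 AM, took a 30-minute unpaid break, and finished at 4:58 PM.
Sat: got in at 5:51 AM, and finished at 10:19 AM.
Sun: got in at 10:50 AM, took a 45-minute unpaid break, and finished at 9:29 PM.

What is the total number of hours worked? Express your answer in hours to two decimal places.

Fri: 10:51 AM–4:58 PM = 6 h 7 min; less 30 min break → 5 h 37 min
Sat: 5:51 AM–10:19 AM = 4 h 28 min
Sun: 10:50 AM–9:29 PM = 10 h 39 min; less 45 min break → 9 h 54 min
Total: 5 h 37 min + 4 h 28 min + 9 h 54 min = 19 h 59 min.

19.98 hours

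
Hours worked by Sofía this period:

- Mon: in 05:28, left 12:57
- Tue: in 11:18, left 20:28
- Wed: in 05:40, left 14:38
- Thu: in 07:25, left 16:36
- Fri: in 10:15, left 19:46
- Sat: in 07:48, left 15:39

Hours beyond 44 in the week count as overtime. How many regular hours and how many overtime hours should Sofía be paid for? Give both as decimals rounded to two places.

Regular 44.00 hours, overtime 8.17 hours

Mon: 05:28–12:57 = 7 h 29 min
Tue: 11:18–20:28 = 9 h 10 min
Wed: 05:40–14:38 = 8 h 58 min
Thu: 07:25–16:36 = 9 h 11 min
Fri: 10:15–19:46 = 9 h 31 min
Sat: 07:48–15:39 = 7 h 51 min
Total worked: 52 h 10 min = 52.17 h.
Threshold 44 h → overtime 8 h 10 min, regular 44 h 0 min.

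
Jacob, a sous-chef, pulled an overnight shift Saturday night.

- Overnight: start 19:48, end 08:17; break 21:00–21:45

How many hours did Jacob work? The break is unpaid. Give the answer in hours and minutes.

11 h 44 min

Overnight: 19:48 → midnight = 4 h 12 min; midnight → 08:17 = 8 h 17 min; span 12 h 29 min; less 45 min break → 11 h 44 min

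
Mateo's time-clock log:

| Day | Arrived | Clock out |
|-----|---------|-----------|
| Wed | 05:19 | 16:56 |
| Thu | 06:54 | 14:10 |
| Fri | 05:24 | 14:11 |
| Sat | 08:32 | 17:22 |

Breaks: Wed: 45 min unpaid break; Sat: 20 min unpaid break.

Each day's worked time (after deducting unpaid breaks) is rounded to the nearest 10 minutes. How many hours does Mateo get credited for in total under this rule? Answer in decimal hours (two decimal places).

35.50 hours

Wed: 05:19–16:56 = 11 h 37 min − 45 min = 10 h 52 min → rounds to 10 h 50 min
Thu: 06:54–14:10 = 7 h 16 min → rounds to 7 h 20 min
Fri: 05:24–14:11 = 8 h 47 min → rounds to 8 h 50 min
Sat: 08:32–17:22 = 8 h 50 min − 20 min = 8 h 30 min → rounds to 8 h 30 min
Total credited: 35 h 30 min.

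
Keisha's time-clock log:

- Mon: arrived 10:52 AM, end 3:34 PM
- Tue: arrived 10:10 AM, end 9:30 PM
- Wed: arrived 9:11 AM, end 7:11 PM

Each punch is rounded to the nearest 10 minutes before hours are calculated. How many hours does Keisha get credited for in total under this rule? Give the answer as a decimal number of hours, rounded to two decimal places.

26.00 hours

Mon: in 10:52 AM→10:50 AM, out 3:34 PM→3:30 PM; 4 h 40 min
Tue: in 10:10 AM→10:10 AM, out 9:30 PM→9:30 PM; 11 h 20 min
Wed: in 9:11 AM→9:10 AM, out 7:11 PM→7:10 PM; 10 h 0 min
Total credited: 26 h 0 min.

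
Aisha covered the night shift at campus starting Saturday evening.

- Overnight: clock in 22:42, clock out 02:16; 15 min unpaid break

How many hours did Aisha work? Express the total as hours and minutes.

3 h 19 min

Overnight: 22:42 → midnight = 1 h 18 min; midnight → 02:16 = 2 h 16 min; span 3 h 34 min; less 15 min break → 3 h 19 min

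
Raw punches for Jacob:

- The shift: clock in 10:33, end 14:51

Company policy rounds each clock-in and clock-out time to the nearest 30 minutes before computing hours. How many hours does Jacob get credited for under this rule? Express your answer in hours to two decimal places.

4.50 hours

The shift: in 10:33→10:30, out 14:51→15:00; 4 h 30 min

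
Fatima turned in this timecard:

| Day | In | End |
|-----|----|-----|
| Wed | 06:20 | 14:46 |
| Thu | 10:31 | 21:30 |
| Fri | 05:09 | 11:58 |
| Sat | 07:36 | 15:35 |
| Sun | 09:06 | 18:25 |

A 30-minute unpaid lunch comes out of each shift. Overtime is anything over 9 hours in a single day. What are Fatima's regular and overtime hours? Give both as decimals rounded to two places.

Wed: 06:20–14:46 = 8 h 26 min; less 30 min break → 7 h 56 min
Thu: 10:31–21:30 = 10 h 59 min; less 30 min break → 10 h 29 min
Fri: 05:09–11:58 = 6 h 49 min; less 30 min break → 6 h 19 min
Sat: 07:36–15:35 = 7 h 59 min; less 30 min break → 7 h 29 min
Sun: 09:06–18:25 = 9 h 19 min; less 30 min break → 8 h 49 min
Wed reg 7 h 56 min / OT 0 h 0 min; Thu reg 9 h 0 min / OT 1 h 29 min; Fri reg 6 h 19 min / OT 0 h 0 min; Sat reg 7 h 29 min / OT 0 h 0 min; Sun reg 8 h 49 min / OT 0 h 0 min.
Totals: regular 39 h 33 min, overtime 1 h 29 min.

Regular 39.55 hours, overtime 1.48 hours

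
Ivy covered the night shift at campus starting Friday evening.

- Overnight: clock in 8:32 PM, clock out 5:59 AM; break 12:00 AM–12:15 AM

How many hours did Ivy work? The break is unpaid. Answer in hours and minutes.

Overnight: 8:32 PM → midnight = 3 h 28 min; midnight → 5:59 AM = 5 h 59 min; span 9 h 27 min; less 15 min break → 9 h 12 min

9 h 12 min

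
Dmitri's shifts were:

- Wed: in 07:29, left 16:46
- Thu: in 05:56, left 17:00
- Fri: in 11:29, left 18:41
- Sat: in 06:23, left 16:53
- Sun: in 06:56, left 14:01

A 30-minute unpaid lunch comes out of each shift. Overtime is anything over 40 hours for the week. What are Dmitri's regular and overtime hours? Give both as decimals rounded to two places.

Wed: 07:29–16:46 = 9 h 17 min; less 30 min break → 8 h 47 min
Thu: 05:56–17:00 = 11 h 4 min; less 30 min break → 10 h 34 min
Fri: 11:29–18:41 = 7 h 12 min; less 30 min break → 6 h 42 min
Sat: 06:23–16:53 = 10 h 30 min; less 30 min break → 10 h 0 min
Sun: 06:56–14:01 = 7 h 5 min; less 30 min break → 6 h 35 min
Total worked: 42 h 38 min = 42.63 h.
Threshold 40 h → overtime 2 h 38 min, regular 40 h 0 min.

Regular 40.00 hours, overtime 2.63 hours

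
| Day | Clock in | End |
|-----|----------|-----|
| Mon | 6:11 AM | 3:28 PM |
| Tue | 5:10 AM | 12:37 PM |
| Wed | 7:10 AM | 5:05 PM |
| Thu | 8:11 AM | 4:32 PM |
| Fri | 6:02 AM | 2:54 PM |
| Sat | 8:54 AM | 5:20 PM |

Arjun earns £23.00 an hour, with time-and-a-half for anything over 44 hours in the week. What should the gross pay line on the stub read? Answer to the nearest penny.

£1298.35

Mon: 6:11 AM–3:28 PM = 9 h 17 min
Tue: 5:10 AM–12:37 PM = 7 h 27 min
Wed: 7:10 AM–5:05 PM = 9 h 55 min
Thu: 8:11 AM–4:32 PM = 8 h 21 min
Fri: 6:02 AM–2:54 PM = 8 h 52 min
Sat: 8:54 AM–5:20 PM = 8 h 26 min
Total worked: 52 h 18 min = 3138 min.
Regular 44 h 0 min = 2640 min at £23.00/h; overtime 8 h 18 min = 498 min at £34.50/h.
Pay = (2640 × £23.00 + 498 × £34.50) ÷ 60 = £1298.35.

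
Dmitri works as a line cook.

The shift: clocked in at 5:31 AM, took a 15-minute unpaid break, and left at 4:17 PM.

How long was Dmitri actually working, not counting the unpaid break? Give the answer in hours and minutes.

The shift: 5:31 AM–4:17 PM = 10 h 46 min; less 15 min break → 10 h 31 min

10 h 31 min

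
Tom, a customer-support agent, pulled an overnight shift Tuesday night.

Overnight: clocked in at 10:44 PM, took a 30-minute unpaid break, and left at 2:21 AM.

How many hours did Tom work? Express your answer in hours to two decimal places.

Overnight: 10:44 PM → midnight = 1 h 16 min; midnight → 2:21 AM = 2 h 21 min; span 3 h 37 min; less 30 min break → 3 h 7 min

3.12 hours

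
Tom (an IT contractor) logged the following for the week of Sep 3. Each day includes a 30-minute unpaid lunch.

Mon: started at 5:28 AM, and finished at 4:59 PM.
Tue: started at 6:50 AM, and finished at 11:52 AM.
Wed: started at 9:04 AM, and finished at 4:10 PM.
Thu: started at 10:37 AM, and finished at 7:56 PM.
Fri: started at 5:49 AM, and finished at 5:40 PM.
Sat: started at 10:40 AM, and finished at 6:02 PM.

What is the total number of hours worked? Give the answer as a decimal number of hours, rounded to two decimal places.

49.18 hours

Mon: 5:28 AM–4:59 PM = 11 h 31 min; less 30 min break → 11 h 1 min
Tue: 6:50 AM–11:52 AM = 5 h 2 min; less 30 min break → 4 h 32 min
Wed: 9:04 AM–4:10 PM = 7 h 6 min; less 30 min break → 6 h 36 min
Thu: 10:37 AM–7:56 PM = 9 h 19 min; less 30 min break → 8 h 49 min
Fri: 5:49 AM–5:40 PM = 11 h 51 min; less 30 min break → 11 h 21 min
Sat: 10:40 AM–6:02 PM = 7 h 22 min; less 30 min break → 6 h 52 min
Total: 11 h 1 min + 4 h 32 min + 6 h 36 min + 8 h 49 min + 11 h 21 min + 6 h 52 min = 49 h 11 min.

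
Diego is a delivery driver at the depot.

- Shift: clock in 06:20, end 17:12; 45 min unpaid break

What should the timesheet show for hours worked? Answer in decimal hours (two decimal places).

Shift: 06:20–17:12 = 10 h 52 min; less 45 min break → 10 h 7 min

10.12 hours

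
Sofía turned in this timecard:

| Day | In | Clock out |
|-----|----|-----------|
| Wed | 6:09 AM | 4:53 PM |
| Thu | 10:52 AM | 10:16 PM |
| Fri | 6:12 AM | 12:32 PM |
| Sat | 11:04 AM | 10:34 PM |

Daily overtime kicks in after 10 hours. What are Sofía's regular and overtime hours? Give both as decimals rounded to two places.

Wed: 6:09 AM–4:53 PM = 10 h 44 min
Thu: 10:52 AM–10:16 PM = 11 h 24 min
Fri: 6:12 AM–12:32 PM = 6 h 20 min
Sat: 11:04 AM–10:34 PM = 11 h 30 min
Wed reg 10 h 0 min / OT 0 h 44 min; Thu reg 10 h 0 min / OT 1 h 24 min; Fri reg 6 h 20 min / OT 0 h 0 min; Sat reg 10 h 0 min / OT 1 h 30 min.
Totals: regular 36 h 20 min, overtime 3 h 38 min.

Regular 36.33 hours, overtime 3.63 hours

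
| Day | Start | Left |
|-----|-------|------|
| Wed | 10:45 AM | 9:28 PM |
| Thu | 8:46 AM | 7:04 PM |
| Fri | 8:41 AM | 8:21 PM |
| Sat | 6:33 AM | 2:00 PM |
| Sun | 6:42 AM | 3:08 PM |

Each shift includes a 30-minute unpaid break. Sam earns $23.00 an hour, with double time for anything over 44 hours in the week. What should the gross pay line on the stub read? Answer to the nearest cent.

Wed: 10:45 AM–9:28 PM = 10 h 43 min; less 30 min break → 10 h 13 min
Thu: 8:46 AM–7:04 PM = 10 h 18 min; less 30 min break → 9 h 48 min
Fri: 8:41 AM–8:21 PM = 11 h 40 min; less 30 min break → 11 h 10 min
Sat: 6:33 AM–2:00 PM = 7 h 27 min; less 30 min break → 6 h 57 min
Sun: 6:42 AM–3:08 PM = 8 h 26 min; less 30 min break → 7 h 56 min
Total worked: 46 h 4 min = 2764 min.
Regular 44 h 0 min = 2640 min at $23.00/h; overtime 2 h 4 min = 124 min at $46.00/h.
Pay = (2640 × $23.00 + 124 × $46.00) ÷ 60 = $1107.07.

$1107.07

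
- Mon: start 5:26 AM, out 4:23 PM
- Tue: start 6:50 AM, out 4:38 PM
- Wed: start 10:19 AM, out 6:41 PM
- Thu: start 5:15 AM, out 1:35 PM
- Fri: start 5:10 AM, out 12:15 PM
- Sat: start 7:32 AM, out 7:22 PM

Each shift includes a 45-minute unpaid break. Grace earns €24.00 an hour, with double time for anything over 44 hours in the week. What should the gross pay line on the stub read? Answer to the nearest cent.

Mon: 5:26 AM–4:23 PM = 10 h 57 min; less 45 min break → 10 h 12 min
Tue: 6:50 AM–4:38 PM = 9 h 48 min; less 45 min break → 9 h 3 min
Wed: 10:19 AM–6:41 PM = 8 h 22 min; less 45 min break → 7 h 37 min
Thu: 5:15 AM–1:35 PM = 8 h 20 min; less 45 min break → 7 h 35 min
Fri: 5:10 AM–12:15 PM = 7 h 5 min; less 45 min break → 6 h 20 min
Sat: 7:32 AM–7:22 PM = 11 h 50 min; less 45 min break → 11 h 5 min
Total worked: 51 h 52 min = 3112 min.
Regular 44 h 0 min = 2640 min at €24.00/h; overtime 7 h 52 min = 472 min at €48.00/h.
Pay = (2640 × €24.00 + 472 × €48.00) ÷ 60 = €1433.60.

€1433.60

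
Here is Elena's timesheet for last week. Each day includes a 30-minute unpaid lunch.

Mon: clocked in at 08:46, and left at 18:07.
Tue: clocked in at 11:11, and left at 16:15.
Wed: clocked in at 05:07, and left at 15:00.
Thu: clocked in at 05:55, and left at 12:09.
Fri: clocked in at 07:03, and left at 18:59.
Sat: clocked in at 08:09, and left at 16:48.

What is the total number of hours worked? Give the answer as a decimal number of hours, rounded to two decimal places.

Mon: 08:46–18:07 = 9 h 21 min; less 30 min break → 8 h 51 min
Tue: 11:11–16:15 = 5 h 4 min; less 30 min break → 4 h 34 min
Wed: 05:07–15:00 = 9 h 53 min; less 30 min break → 9 h 23 min
Thu: 05:55–12:09 = 6 h 14 min; less 30 min break → 5 h 44 min
Fri: 07:03–18:59 = 11 h 56 min; less 30 min break → 11 h 26 min
Sat: 08:09–16:48 = 8 h 39 min; less 30 min break → 8 h 9 min
Total: 8 h 51 min + 4 h 34 min + 9 h 23 min + 5 h 44 min + 11 h 26 min + 8 h 9 min = 48 h 7 min.

48.12 hours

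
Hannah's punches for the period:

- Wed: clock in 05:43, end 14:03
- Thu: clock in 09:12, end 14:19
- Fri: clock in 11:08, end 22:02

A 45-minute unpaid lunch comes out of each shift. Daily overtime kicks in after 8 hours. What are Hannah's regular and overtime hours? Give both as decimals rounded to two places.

Regular 19.95 hours, overtime 2.15 hours

Wed: 05:43–14:03 = 8 h 20 min; less 45 min break → 7 h 35 min
Thu: 09:12–14:19 = 5 h 7 min; less 45 min break → 4 h 22 min
Fri: 11:08–22:02 = 10 h 54 min; less 45 min break → 10 h 9 min
Wed reg 7 h 35 min / OT 0 h 0 min; Thu reg 4 h 22 min / OT 0 h 0 min; Fri reg 8 h 0 min / OT 2 h 9 min.
Totals: regular 19 h 57 min, overtime 2 h 9 min.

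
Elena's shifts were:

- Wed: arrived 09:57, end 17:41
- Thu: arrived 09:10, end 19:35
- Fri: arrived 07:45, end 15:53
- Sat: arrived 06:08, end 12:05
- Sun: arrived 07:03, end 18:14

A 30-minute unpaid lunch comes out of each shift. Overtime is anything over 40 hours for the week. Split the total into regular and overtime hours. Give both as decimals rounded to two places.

Wed: 09:57–17:41 = 7 h 44 min; less 30 min break → 7 h 14 min
Thu: 09:10–19:35 = 10 h 25 min; less 30 min break → 9 h 55 min
Fri: 07:45–15:53 = 8 h 8 min; less 30 min break → 7 h 38 min
Sat: 06:08–12:05 = 5 h 57 min; less 30 min break → 5 h 27 min
Sun: 07:03–18:14 = 11 h 11 min; less 30 min break → 10 h 41 min
Total worked: 40 h 55 min = 40.92 h.
Threshold 40 h → overtime 0 h 55 min, regular 40 h 0 min.

Regular 40.00 hours, overtime 0.92 hours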